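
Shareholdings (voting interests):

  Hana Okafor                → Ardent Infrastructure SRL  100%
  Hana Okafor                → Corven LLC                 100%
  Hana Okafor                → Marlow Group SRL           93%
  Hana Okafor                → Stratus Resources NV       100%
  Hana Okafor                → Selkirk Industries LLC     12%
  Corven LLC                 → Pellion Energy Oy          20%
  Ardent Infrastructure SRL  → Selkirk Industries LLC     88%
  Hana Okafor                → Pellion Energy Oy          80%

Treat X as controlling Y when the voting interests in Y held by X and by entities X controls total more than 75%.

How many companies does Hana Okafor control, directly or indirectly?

Hana holds 100% of Corven, so Hana controls Corven.
Hana holds 93% of Marlow, so Hana controls Marlow.
Hana holds 100% of Stratus, so Hana controls Stratus.
Hana holds 100% of Ardent, so Hana controls Ardent.
Corven and Hana together hold 20% + 80% = 100% of Pellion, so Hana controls Pellion.
Ardent and Hana together hold 88% + 12% = 100% of Selkirk, so Hana controls Selkirk.
Hana controls 6 companies.

6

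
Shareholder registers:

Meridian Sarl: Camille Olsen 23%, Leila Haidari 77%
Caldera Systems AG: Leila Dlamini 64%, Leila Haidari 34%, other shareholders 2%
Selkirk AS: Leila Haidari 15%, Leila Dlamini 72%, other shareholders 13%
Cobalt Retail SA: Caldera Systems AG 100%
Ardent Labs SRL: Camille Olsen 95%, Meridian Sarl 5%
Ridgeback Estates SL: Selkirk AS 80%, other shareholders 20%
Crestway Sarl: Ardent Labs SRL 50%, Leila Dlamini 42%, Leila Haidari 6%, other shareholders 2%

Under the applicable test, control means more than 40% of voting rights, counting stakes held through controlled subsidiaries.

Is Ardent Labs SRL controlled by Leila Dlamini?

Leila Dlamini holds 64% of Caldera, so Leila Dlamini controls Caldera.
Leila Dlamini holds 72% of Selkirk, so Leila Dlamini controls Selkirk.
Caldera holds 100% of Cobalt, so Leila Dlamini controls Cobalt.
Selkirk holds 80% of Ridgeback, so Leila Dlamini controls Ridgeback.
Leila Dlamini holds 42% of Crestway, so Leila Dlamini controls Crestway.
Neither Leila Dlamini nor any entity Leila Dlamini controls holds any voting interest in Ardent.
So Leila Dlamini does not control Ardent.

No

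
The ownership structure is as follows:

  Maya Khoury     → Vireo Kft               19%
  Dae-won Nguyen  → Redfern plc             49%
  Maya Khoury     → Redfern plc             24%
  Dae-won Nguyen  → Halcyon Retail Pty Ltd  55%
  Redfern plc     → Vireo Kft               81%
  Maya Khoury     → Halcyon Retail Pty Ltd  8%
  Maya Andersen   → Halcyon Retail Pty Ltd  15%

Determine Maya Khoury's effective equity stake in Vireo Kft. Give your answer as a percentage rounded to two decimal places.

38.44%

Maya Khoury reaches Vireo along 2 paths.
Via Redfern: 24% × 81% = 19.44%.
Direct stake: 19% = 19%.
Total: 19.44% + 19% = 38.44%.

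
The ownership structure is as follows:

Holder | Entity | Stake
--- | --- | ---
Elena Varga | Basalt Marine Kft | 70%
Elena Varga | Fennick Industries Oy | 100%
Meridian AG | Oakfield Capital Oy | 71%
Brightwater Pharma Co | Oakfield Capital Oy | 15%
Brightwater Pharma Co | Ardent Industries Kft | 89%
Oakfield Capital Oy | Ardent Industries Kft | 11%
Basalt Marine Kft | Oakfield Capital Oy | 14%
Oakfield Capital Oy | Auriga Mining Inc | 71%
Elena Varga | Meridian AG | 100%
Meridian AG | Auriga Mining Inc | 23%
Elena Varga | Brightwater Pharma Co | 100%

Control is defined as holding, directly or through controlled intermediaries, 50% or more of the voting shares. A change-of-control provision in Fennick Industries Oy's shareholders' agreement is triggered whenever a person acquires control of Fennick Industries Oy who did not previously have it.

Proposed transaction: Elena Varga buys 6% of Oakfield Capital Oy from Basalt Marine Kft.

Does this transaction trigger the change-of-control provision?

The purchase adds only to Elena's holdings (Basalt's stake shrinks), so Elena is the only person who could newly come to control Fennick.
Elena holds 100% of Fennick, so Elena controls Fennick.
So Elena already controls Fennick before the transaction.
After the purchase, Elena holds 6% of Oakfield directly, and Basalt's stake falls to 8%.
Elena controlled Fennick already, so this is not a new person acquiring control; every other person's position is unchanged or reduced.
No new person acquires control, so the clause is not triggered.

No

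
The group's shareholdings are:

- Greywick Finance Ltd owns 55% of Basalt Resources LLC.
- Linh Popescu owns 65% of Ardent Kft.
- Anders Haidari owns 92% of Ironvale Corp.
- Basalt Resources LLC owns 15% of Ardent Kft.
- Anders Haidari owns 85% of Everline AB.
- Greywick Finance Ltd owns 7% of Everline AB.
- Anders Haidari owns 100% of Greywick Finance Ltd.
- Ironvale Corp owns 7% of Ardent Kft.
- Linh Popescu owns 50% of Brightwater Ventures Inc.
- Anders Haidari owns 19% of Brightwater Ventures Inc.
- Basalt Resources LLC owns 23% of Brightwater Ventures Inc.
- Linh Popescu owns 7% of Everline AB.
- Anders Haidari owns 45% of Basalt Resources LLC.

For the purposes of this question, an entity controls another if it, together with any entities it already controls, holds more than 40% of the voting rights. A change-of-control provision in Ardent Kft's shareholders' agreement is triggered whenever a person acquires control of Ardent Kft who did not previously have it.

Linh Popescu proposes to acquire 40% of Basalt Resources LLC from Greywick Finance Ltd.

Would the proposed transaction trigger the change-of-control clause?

The purchase adds only to Linh's holdings (Greywick's stake shrinks), so Linh is the only person who could newly come to control Ardent.
Linh holds 65% of Ardent, so Linh controls Ardent.
So Linh already controls Ardent before the transaction.
After the purchase, Linh holds 40% of Basalt directly, and Greywick's stake falls to 15%.
Linh controlled Ardent already, so this is not a new person acquiring control; every other person's position is unchanged or reduced.
No new person acquires control, so the clause is not triggered.

No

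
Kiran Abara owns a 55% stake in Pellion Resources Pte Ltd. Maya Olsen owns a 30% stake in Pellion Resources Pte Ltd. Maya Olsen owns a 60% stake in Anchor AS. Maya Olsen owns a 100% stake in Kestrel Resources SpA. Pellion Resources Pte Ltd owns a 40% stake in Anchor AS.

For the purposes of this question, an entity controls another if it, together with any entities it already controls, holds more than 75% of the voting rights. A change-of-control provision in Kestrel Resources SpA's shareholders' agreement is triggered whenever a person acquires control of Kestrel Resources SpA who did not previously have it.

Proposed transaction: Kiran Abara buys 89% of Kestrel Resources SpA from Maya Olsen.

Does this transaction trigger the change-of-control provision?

Yes

The purchase adds only to Kiran's holdings (Maya's stake shrinks), so Kiran is the only person who could newly come to control Kestrel.
Kiran's largest direct stake is 55% in Pellion, which does not meet the threshold, so Kiran controls no company.
Neither Kiran nor any entity Kiran controls holds any voting interest in Kestrel.
So before the transaction, Kiran does not control Kestrel.
After the purchase, Kiran holds 89% of Kestrel directly, and Maya's stake falls to 11%.
Kiran holds 89% of Kestrel, so Kiran controls Kestrel.
Kiran did not control Kestrel before and does after, so the clause is triggered.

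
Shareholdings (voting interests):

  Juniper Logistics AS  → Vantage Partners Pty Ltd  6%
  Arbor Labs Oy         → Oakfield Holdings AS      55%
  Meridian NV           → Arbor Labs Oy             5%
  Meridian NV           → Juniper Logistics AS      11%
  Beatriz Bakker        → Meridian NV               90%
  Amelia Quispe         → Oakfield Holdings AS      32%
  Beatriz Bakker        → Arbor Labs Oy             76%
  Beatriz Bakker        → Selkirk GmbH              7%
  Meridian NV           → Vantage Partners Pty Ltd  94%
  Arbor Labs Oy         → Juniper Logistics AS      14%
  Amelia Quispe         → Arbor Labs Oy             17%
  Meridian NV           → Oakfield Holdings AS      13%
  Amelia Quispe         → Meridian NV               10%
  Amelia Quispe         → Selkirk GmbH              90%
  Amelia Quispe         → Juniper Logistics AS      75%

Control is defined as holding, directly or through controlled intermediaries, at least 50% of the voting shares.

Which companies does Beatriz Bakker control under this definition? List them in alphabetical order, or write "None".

Beatriz holds 90% of Meridian, so Beatriz controls Meridian.
Beatriz and Meridian together hold 76% + 5% = 81% of Arbor, so Beatriz controls Arbor.
Arbor and Meridian together hold 55% + 13% = 68% of Oakfield, so Beatriz controls Oakfield.
Meridian holds 94% of Vantage, so Beatriz controls Vantage.
No other company's threshold is met.

Arbor Labs Oy, Meridian NV, Oakfield Holdings AS, Vantage Partners Pty Ltd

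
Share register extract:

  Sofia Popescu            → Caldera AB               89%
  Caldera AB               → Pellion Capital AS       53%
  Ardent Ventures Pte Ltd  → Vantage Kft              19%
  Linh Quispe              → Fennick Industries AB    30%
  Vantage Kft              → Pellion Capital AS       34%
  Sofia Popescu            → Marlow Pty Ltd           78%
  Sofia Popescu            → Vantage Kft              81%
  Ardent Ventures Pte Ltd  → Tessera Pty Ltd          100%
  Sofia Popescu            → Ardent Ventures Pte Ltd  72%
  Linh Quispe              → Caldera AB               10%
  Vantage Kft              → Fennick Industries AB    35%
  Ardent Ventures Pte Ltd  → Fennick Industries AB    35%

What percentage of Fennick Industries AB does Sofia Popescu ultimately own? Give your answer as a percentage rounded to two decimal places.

Sofia reaches Fennick along 3 paths.
Via Ardent: 72% × 35% = 25.2%.
Via Ardent → Vantage: 72% × 19% × 35% = 4.788%.
Via Vantage: 81% × 35% = 28.35%.
Total: 25.2% + 4.788% + 28.35% = 58.338%.
Rounded: 58.34%.

58.34%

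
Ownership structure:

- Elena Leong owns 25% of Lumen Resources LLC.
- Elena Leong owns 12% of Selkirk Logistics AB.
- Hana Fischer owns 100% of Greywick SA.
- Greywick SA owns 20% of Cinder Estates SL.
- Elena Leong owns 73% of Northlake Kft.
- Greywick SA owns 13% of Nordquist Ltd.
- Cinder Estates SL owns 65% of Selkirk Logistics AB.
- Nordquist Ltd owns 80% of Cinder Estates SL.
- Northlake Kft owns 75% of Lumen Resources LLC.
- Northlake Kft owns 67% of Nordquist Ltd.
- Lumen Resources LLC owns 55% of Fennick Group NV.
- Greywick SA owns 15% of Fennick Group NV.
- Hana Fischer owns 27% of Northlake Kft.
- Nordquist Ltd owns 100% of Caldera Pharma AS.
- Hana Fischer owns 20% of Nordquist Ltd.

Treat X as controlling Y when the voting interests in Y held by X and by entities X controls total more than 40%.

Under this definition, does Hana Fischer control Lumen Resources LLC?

Hana holds 100% of Greywick, so Hana controls Greywick.
Neither Hana nor any entity Hana controls holds any voting interest in Lumen.
So Hana does not control Lumen.

No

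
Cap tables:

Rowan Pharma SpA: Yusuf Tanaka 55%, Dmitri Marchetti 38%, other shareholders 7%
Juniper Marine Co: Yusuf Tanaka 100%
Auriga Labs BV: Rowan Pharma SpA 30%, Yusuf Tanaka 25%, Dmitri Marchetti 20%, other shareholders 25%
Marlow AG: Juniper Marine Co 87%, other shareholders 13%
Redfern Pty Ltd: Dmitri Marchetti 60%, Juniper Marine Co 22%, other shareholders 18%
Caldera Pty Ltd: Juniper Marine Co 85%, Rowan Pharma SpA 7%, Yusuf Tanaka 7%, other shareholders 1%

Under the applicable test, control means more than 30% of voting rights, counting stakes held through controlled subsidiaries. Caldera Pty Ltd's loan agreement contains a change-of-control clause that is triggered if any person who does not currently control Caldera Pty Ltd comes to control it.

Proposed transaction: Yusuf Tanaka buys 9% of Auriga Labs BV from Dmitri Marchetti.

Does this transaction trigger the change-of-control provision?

No

The purchase adds only to Yusuf's holdings (Dmitri's stake shrinks), so Yusuf is the only person who could newly come to control Caldera.
Yusuf holds 55% of Rowan, so Yusuf controls Rowan.
Yusuf holds 100% of Juniper, so Yusuf controls Juniper.
Juniper and Rowan and Yusuf together hold 85% + 7% + 7% = 99% of Caldera, so Yusuf controls Caldera.
So Yusuf already controls Caldera before the transaction.
After the purchase, Yusuf's direct stake in Auriga rises to 25% + 9% = 34%, and Dmitri's stake falls to 11%.
Yusuf controlled Caldera already, so this is not a new person acquiring control; every other person's position is unchanged or reduced.
No new person acquires control, so the clause is not triggered.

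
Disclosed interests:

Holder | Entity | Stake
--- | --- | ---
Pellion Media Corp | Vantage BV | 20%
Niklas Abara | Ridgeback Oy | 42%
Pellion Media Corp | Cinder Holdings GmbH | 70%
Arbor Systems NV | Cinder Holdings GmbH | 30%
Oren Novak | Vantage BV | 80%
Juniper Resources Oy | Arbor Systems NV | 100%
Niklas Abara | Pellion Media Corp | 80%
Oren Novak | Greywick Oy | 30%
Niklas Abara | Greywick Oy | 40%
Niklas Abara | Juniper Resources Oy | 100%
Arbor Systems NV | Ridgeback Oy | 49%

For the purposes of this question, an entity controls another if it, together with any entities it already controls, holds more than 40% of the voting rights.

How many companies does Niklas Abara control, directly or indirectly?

5

Niklas holds 100% of Juniper, so Niklas controls Juniper.
Niklas holds 80% of Pellion, so Niklas controls Pellion.
Juniper holds 100% of Arbor, so Niklas controls Arbor.
Niklas and Arbor together hold 42% + 49% = 91% of Ridgeback, so Niklas controls Ridgeback.
Arbor and Pellion together hold 30% + 70% = 100% of Cinder, so Niklas controls Cinder.
No other company's threshold is met.
Niklas controls 5 companies.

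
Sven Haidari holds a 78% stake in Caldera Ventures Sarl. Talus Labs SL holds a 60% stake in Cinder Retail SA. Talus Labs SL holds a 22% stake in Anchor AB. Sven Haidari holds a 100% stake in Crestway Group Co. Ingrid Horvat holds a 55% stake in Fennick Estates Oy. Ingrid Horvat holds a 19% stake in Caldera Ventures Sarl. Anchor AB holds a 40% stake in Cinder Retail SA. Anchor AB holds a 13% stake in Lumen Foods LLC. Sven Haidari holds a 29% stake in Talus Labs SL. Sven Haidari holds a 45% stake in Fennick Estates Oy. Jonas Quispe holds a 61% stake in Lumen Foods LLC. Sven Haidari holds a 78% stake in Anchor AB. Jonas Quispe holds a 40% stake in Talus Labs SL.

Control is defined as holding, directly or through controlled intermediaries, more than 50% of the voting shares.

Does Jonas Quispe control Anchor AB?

Jonas holds 61% of Lumen, so Jonas controls Lumen.
Neither Jonas nor any entity Jonas controls holds any voting interest in Anchor.
So Jonas does not control Anchor.

No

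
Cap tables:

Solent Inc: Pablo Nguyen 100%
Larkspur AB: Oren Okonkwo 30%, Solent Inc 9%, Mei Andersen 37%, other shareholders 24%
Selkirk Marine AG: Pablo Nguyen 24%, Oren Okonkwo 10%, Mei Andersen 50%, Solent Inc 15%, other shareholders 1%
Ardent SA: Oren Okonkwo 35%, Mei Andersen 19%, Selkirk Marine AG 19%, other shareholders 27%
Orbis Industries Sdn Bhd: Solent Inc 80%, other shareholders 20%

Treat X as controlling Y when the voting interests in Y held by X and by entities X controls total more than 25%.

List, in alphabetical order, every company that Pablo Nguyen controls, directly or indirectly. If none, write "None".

Pablo holds 100% of Solent, so Pablo controls Solent.
Pablo and Solent together hold 24% + 15% = 39% of Selkirk, so Pablo controls Selkirk.
Solent holds 80% of Orbis, so Pablo controls Orbis.
No other company's threshold is met.

Orbis Industries Sdn Bhd, Selkirk Marine AG, Solent Inc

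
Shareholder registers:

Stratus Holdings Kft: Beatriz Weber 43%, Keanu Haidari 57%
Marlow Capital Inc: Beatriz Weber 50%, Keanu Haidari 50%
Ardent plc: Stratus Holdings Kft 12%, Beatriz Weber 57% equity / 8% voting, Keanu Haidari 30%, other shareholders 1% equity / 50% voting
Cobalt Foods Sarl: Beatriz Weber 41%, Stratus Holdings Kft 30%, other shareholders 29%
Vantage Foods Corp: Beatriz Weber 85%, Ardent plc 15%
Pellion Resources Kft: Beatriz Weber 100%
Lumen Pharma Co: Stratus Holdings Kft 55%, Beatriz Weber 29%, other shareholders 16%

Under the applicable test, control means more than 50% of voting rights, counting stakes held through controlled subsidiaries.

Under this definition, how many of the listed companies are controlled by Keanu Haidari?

Keanu holds 57% of Stratus, so Keanu controls Stratus.
Stratus holds 55% of Lumen, so Keanu controls Lumen.
No other company's threshold is met.
Keanu controls 2 companies.

2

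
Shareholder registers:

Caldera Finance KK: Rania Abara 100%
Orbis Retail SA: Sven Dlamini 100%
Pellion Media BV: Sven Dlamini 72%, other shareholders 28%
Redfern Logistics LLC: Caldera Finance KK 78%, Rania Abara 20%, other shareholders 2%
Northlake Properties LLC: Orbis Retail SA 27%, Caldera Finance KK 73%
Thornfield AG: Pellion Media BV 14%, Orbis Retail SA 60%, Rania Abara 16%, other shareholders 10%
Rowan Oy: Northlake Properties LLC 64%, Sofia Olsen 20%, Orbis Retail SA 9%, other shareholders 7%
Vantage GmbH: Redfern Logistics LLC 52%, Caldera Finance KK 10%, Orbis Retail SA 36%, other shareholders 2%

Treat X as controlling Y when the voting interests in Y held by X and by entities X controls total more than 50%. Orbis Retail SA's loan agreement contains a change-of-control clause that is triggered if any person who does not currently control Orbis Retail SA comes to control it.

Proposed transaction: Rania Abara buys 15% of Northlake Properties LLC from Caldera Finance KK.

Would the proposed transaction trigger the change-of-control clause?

The purchase adds only to Rania's holdings (Caldera's stake shrinks), so Rania is the only person who could newly come to control Orbis.
Rania holds 100% of Caldera, so Rania controls Caldera.
Caldera and Rania together hold 78% + 20% = 98% of Redfern, so Rania controls Redfern.
Caldera holds 73% of Northlake, so Rania controls Northlake.
Northlake holds 64% of Rowan, so Rania controls Rowan.
Redfern and Caldera together hold 52% + 10% = 62% of Vantage, so Rania controls Vantage.
Neither Rania nor any entity Rania controls holds any voting interest in Orbis.
So before the transaction, Rania does not control Orbis.
After the purchase, Rania holds 15% of Northlake directly, and Caldera's stake falls to 58%.
Caldera and Rania together hold 58% + 15% = 73% of Northlake, so Rania controls Northlake.
After the transaction, neither Rania nor any entity Rania controls holds a voting interest in Orbis, so Rania still does not control it.
No new person acquires control, so the clause is not triggered.

No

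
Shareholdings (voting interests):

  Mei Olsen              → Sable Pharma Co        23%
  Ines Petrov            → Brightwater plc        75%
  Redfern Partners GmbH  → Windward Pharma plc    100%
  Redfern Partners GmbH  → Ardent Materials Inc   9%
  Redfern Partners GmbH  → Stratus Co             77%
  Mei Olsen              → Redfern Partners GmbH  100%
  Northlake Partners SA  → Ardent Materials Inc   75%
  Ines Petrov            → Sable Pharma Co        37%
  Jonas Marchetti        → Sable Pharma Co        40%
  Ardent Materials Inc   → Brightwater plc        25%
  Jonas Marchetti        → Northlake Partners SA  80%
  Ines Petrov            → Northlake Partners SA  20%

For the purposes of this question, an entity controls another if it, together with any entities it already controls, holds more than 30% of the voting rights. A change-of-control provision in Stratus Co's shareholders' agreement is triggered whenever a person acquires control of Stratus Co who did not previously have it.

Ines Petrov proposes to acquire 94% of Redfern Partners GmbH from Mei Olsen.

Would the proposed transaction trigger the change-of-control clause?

The purchase adds only to Ines's holdings (Mei's stake shrinks), so Ines is the only person who could newly come to control Stratus.
Ines holds 37% of Sable, so Ines controls Sable.
Ines holds 75% of Brightwater, so Ines controls Brightwater.
Neither Ines nor any entity Ines controls holds any voting interest in Stratus.
So before the transaction, Ines does not control Stratus.
After the purchase, Ines holds 94% of Redfern directly, and Mei's stake falls to 6%.
Ines holds 94% of Redfern, so Ines controls Redfern.
Redfern holds 77% of Stratus, so Ines controls Stratus.
Ines did not control Stratus before and does after, so the clause is triggered.

Yes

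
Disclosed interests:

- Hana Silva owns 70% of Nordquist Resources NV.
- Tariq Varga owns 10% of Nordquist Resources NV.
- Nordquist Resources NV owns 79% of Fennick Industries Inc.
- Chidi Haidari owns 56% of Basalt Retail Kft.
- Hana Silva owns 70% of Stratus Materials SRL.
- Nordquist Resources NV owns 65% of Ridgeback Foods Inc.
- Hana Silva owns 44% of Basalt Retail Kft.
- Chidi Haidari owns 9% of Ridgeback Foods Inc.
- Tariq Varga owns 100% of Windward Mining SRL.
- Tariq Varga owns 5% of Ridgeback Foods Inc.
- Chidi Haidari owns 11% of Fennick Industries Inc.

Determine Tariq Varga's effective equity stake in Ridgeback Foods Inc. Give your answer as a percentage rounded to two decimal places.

Tariq reaches Ridgeback along 2 paths.
Direct stake: 5% = 5%.
Via Nordquist: 10% × 65% = 6.5%.
Total: 5% + 6.5% = 11.5%.
Rounded: 11.50%.

11.50%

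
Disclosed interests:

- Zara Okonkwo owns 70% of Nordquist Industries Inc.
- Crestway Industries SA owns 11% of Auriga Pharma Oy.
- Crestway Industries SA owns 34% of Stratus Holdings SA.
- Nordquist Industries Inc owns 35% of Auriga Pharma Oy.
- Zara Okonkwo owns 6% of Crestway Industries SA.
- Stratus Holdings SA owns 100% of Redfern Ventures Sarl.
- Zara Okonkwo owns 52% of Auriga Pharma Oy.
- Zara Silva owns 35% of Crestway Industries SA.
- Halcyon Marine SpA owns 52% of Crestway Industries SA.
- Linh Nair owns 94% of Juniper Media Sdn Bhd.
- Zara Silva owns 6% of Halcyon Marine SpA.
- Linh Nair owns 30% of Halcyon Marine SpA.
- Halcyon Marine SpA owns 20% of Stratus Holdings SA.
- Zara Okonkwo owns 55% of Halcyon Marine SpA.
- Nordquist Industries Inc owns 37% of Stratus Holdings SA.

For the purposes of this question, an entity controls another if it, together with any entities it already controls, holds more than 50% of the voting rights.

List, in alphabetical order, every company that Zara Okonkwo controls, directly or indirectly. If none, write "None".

Auriga Pharma Oy, Crestway Industries SA, Halcyon Marine SpA, Nordquist Industries Inc, Redfern Ventures Sarl, Stratus Holdings SA

Zara Okonkwo holds 55% of Halcyon, so Zara Okonkwo controls Halcyon.
Zara Okonkwo holds 70% of Nordquist, so Zara Okonkwo controls Nordquist.
Zara Okonkwo and Halcyon together hold 6% + 52% = 58% of Crestway, so Zara Okonkwo controls Crestway.
Nordquist and Zara Okonkwo and Crestway together hold 35% + 52% + 11% = 98% of Auriga, so Zara Okonkwo controls Auriga.
Nordquist and Crestway and Halcyon together hold 37% + 34% + 20% = 91% of Stratus, so Zara Okonkwo controls Stratus.
Stratus holds 100% of Redfern, so Zara Okonkwo controls Redfern.
No other company's threshold is met.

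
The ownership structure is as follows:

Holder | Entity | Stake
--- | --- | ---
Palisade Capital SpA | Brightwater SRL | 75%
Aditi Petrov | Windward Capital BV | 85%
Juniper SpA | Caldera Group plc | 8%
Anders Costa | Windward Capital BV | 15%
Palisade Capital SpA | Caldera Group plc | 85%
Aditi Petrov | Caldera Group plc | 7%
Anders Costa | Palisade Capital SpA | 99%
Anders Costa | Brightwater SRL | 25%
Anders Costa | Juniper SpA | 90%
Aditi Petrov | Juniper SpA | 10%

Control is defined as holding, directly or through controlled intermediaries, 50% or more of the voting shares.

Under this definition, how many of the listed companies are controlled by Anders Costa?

4

Anders holds 99% of Palisade, so Anders controls Palisade.
Palisade and Anders together hold 75% + 25% = 100% of Brightwater, so Anders controls Brightwater.
Anders holds 90% of Juniper, so Anders controls Juniper.
Palisade and Juniper together hold 85% + 8% = 93% of Caldera, so Anders controls Caldera.
No other company's threshold is met.
Anders controls 4 companies.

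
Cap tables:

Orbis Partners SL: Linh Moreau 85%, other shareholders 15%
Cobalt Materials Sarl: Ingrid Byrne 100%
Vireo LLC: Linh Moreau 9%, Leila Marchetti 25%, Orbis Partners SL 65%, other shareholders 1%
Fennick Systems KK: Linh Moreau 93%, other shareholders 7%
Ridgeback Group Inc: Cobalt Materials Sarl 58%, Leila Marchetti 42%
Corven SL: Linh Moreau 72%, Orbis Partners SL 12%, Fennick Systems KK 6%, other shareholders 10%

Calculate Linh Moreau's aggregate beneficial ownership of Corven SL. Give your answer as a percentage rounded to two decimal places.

87.78%

Linh reaches Corven along 3 paths.
Direct stake: 72% = 72%.
Via Orbis: 85% × 12% = 10.2%.
Via Fennick: 93% × 6% = 5.58%.
Total: 72% + 10.2% + 5.58% = 87.78%.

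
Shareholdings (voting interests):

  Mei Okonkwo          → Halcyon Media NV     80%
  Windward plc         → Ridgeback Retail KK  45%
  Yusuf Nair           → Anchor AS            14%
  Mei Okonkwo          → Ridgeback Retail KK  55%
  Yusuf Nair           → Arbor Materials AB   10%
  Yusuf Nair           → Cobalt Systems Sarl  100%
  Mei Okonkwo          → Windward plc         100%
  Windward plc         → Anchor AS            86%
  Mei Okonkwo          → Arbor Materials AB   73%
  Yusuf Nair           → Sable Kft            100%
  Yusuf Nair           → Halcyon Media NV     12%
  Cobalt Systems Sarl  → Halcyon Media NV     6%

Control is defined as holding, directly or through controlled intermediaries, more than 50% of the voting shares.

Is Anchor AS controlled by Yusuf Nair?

No

Yusuf holds 100% of Cobalt, so Yusuf controls Cobalt.
Yusuf holds 100% of Sable, so Yusuf controls Sable.
In Anchor, Yusuf's side holds only 14%, not > 50%.
So Yusuf does not control Anchor.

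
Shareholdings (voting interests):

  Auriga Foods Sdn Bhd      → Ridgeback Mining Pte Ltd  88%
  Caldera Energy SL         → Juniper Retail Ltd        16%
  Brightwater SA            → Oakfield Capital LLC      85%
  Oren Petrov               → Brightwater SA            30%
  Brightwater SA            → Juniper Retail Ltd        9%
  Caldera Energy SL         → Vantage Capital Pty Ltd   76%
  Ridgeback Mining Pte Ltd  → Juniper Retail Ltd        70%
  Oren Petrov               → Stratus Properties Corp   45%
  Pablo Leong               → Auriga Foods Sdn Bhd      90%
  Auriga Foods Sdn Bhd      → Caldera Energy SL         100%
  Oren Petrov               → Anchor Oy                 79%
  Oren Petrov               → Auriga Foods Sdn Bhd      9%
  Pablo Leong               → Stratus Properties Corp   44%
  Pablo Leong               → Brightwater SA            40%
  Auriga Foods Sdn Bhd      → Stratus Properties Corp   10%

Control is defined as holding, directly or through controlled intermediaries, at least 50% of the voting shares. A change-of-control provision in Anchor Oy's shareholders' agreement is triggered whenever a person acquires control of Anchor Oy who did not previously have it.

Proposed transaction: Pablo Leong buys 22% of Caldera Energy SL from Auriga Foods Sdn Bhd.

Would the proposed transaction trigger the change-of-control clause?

The purchase adds only to Pablo's holdings (Auriga's stake shrinks), so Pablo is the only person who could newly come to control Anchor.
Pablo holds 90% of Auriga, so Pablo controls Auriga.
Auriga holds 100% of Caldera, so Pablo controls Caldera.
Pablo and Auriga together hold 44% + 10% = 54% of Stratus, so Pablo controls Stratus.
Auriga holds 88% of Ridgeback, so Pablo controls Ridgeback.
Caldera holds 76% of Vantage, so Pablo controls Vantage.
Ridgeback and Caldera together hold 70% + 16% = 86% of Juniper, so Pablo controls Juniper.
Neither Pablo nor any entity Pablo controls holds any voting interest in Anchor.
So before the transaction, Pablo does not control Anchor.
After the purchase, Pablo holds 22% of Caldera directly, and Auriga's stake falls to 78%.
Auriga and Pablo together hold 78% + 22% = 100% of Caldera, so Pablo controls Caldera.
After the transaction, neither Pablo nor any entity Pablo controls holds a voting interest in Anchor, so Pablo still does not control it.
No new person acquires control, so the clause is not triggered.

No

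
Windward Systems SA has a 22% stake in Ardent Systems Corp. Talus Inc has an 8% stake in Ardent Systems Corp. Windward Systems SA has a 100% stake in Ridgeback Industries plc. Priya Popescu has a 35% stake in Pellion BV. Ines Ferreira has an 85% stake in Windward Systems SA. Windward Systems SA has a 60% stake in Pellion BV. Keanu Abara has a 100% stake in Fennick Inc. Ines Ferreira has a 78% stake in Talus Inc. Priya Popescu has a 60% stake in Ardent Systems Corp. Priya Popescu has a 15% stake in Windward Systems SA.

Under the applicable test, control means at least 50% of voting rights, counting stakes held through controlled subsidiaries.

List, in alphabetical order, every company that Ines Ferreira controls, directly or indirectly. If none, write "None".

Ines holds 78% of Talus, so Ines controls Talus.
Ines holds 85% of Windward, so Ines controls Windward.
Windward holds 100% of Ridgeback, so Ines controls Ridgeback.
Windward holds 60% of Pellion, so Ines controls Pellion.
No other company's threshold is met.

Pellion BV, Ridgeback Industries plc, Talus Inc, Windward Systems SA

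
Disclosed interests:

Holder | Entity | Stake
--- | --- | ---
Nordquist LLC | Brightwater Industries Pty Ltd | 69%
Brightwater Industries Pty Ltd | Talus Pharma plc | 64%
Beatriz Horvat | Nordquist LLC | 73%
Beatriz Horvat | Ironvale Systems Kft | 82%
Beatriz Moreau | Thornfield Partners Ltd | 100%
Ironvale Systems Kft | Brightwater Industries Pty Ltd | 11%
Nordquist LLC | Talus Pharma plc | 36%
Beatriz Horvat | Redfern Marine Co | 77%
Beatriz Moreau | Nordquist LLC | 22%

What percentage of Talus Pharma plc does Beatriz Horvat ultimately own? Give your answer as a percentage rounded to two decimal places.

Beatriz Horvat reaches Talus along 3 paths.
Via Ironvale → Brightwater: 82% × 11% × 64% = 5.7728%.
Via Nordquist → Brightwater: 73% × 69% × 64% = 32.2368%.
Via Nordquist: 73% × 36% = 26.28%.
Total: 5.7728% + 32.2368% + 26.28% = 64.2896%.
Rounded: 64.29%.

64.29%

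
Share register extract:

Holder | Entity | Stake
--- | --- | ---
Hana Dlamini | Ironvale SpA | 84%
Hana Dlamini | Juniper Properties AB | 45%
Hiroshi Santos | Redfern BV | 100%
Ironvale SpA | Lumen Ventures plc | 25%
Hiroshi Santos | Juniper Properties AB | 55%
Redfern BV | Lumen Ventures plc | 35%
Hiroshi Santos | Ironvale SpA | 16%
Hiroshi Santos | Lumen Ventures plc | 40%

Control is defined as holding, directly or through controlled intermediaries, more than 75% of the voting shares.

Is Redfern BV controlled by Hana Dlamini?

Hana holds 84% of Ironvale, so Hana controls Ironvale.
Neither Hana nor any entity Hana controls holds any voting interest in Redfern.
So Hana does not control Redfern.

No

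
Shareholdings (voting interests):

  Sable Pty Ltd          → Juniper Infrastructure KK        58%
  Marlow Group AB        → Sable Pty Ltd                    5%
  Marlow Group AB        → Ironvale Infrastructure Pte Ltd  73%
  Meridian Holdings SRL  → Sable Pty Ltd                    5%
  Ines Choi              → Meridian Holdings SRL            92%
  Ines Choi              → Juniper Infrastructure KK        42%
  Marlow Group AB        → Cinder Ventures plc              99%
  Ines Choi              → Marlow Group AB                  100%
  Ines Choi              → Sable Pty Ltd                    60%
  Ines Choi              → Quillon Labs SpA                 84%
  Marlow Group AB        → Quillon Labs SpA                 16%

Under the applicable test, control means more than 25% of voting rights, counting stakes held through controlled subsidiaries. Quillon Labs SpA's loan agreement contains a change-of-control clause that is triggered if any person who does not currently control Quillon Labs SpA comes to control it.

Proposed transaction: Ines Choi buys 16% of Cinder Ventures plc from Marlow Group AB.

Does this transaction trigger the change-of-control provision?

No

The purchase adds only to Ines's holdings (Marlow's stake shrinks), so Ines is the only person who could newly come to control Quillon.
Ines holds 100% of Marlow, so Ines controls Marlow.
Ines and Marlow together hold 84% + 16% = 100% of Quillon, so Ines controls Quillon.
So Ines already controls Quillon before the transaction.
After the purchase, Ines holds 16% of Cinder directly, and Marlow's stake falls to 83%.
Ines controlled Quillon already, so this is not a new person acquiring control; every other person's position is unchanged or reduced.
No new person acquires control, so the clause is not triggered.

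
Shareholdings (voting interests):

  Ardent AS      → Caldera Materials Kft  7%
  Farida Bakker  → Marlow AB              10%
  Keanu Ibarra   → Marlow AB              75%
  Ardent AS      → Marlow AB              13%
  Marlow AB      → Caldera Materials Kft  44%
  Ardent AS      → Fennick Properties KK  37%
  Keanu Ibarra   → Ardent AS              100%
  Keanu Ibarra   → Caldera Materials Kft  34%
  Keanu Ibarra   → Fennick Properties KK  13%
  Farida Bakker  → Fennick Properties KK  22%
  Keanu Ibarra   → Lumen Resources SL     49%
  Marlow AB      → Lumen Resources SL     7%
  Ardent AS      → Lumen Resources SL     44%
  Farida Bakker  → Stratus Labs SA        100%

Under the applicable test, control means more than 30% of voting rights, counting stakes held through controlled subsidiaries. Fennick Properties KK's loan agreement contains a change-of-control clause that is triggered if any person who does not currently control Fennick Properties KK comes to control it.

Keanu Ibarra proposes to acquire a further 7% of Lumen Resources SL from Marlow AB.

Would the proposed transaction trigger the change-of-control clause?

The purchase adds only to Keanu's holdings (Marlow's stake shrinks), so Keanu is the only person who could newly come to control Fennick.
Keanu holds 100% of Ardent, so Keanu controls Ardent.
Keanu and Ardent together hold 13% + 37% = 50% of Fennick, so Keanu controls Fennick.
So Keanu already controls Fennick before the transaction.
After the purchase, Keanu's direct stake in Lumen rises to 49% + 7% = 56%, and Marlow's stake falls to 0%.
Keanu controlled Fennick already, so this is not a new person acquiring control; every other person's position is unchanged or reduced.
No new person acquires control, so the clause is not triggered.

No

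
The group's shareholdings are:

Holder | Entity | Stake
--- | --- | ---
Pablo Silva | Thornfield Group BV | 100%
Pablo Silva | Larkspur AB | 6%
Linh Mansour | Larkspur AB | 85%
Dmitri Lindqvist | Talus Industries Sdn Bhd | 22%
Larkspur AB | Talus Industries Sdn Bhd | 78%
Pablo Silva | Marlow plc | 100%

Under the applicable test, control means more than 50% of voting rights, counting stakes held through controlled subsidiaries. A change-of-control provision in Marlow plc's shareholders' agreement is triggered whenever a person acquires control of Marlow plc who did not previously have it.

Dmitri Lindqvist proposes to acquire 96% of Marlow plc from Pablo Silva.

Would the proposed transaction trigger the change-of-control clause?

The purchase adds only to Dmitri's holdings (Pablo's stake shrinks), so Dmitri is the only person who could newly come to control Marlow.
Dmitri's largest direct stake is 22% in Talus, which does not meet the threshold, so Dmitri controls no company.
Neither Dmitri nor any entity Dmitri controls holds any voting interest in Marlow.
So before the transaction, Dmitri does not control Marlow.
After the purchase, Dmitri holds 96% of Marlow directly, and Pablo's stake falls to 4%.
Dmitri holds 96% of Marlow, so Dmitri controls Marlow.
Dmitri did not control Marlow before and does after, so the clause is triggered.

Yes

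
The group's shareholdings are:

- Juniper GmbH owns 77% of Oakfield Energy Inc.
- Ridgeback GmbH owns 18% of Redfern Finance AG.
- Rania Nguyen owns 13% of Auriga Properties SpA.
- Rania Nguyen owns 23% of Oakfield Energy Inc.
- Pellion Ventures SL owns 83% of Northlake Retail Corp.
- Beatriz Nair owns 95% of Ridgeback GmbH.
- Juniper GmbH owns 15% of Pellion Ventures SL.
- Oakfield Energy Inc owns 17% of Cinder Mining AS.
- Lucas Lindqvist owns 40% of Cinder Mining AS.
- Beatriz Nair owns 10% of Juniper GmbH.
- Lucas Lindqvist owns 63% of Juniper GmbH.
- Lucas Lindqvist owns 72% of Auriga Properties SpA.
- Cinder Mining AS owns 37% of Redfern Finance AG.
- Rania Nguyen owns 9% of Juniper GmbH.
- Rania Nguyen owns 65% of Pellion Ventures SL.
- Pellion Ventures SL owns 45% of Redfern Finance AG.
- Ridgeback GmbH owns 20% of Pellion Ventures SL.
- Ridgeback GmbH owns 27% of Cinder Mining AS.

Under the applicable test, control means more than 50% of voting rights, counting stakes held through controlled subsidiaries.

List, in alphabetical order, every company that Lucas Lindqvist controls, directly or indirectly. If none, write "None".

Auriga Properties SpA, Cinder Mining AS, Juniper GmbH, Oakfield Energy Inc

Lucas holds 63% of Juniper, so Lucas controls Juniper.
Juniper holds 77% of Oakfield, so Lucas controls Oakfield.
Lucas holds 72% of Auriga, so Lucas controls Auriga.
Lucas and Oakfield together hold 40% + 17% = 57% of Cinder, so Lucas controls Cinder.
No other company's threshold is met.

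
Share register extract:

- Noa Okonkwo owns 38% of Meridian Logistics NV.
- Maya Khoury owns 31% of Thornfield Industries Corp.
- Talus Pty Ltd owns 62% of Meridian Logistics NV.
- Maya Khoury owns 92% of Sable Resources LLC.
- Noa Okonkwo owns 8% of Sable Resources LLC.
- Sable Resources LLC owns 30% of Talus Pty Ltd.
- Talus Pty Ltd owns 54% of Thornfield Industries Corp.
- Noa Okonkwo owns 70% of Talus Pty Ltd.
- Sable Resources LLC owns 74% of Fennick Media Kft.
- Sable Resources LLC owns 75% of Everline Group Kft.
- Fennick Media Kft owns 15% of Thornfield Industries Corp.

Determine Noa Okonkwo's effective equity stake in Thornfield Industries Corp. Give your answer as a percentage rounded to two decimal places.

39.98%

Noa reaches Thornfield along 3 paths.
Via Talus: 70% × 54% = 37.8%.
Via Sable → Talus: 8% × 30% × 54% = 1.296%.
Via Sable → Fennick: 8% × 74% × 15% = 0.888%.
Total: 37.8% + 1.296% + 0.888% = 39.984%.
Rounded: 39.98%.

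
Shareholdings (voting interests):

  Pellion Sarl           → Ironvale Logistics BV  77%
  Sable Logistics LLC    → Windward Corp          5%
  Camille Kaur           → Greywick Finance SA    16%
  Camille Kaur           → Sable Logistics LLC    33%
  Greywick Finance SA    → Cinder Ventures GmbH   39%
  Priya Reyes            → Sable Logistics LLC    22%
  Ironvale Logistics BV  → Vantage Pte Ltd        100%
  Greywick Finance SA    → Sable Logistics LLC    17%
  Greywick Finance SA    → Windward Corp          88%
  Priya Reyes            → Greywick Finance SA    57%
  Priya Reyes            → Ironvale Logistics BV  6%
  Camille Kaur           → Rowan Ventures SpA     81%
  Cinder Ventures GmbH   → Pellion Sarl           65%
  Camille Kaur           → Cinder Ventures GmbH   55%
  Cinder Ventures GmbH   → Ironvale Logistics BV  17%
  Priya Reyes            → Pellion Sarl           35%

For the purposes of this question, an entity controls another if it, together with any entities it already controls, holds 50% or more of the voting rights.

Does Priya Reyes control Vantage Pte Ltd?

No

Priya holds 57% of Greywick, so Priya controls Greywick.
Greywick holds 88% of Windward, so Priya controls Windward.
Neither Priya nor any entity Priya controls holds any voting interest in Vantage.
So Priya does not control Vantage.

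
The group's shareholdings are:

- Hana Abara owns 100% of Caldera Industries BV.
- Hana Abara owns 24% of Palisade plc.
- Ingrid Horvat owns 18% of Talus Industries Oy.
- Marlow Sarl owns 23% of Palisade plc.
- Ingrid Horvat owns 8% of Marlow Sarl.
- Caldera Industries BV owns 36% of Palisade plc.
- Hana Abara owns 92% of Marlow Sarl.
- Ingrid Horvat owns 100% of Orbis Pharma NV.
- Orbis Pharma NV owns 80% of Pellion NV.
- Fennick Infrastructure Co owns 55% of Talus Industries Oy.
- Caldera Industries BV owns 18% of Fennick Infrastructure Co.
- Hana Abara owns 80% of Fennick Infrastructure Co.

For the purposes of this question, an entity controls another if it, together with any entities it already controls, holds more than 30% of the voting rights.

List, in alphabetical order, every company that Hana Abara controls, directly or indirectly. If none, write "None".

Hana holds 100% of Caldera, so Hana controls Caldera.
Hana holds 92% of Marlow, so Hana controls Marlow.
Hana and Marlow and Caldera together hold 24% + 23% + 36% = 83% of Palisade, so Hana controls Palisade.
Caldera and Hana together hold 18% + 80% = 98% of Fennick, so Hana controls Fennick.
Fennick holds 55% of Talus, so Hana controls Talus.
No other company's threshold is met.

Caldera Industries BV, Fennick Infrastructure Co, Marlow Sarl, Palisade plc, Talus Industries Oy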